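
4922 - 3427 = 1495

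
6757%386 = 195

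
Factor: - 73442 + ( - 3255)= -76697 = -  76697^1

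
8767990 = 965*9086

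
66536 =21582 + 44954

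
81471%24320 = 8511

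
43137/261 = 165 + 8/29 = 165.28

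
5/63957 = 5/63957 = 0.00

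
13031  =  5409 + 7622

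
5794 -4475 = 1319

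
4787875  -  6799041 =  - 2011166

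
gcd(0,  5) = 5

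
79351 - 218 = 79133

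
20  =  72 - 52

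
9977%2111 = 1533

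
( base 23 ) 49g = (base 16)923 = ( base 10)2339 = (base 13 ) 10ac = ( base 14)BD1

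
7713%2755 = 2203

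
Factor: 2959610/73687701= 2^1*3^( - 1)*5^1 * 41^( - 1 )*295961^1* 599087^( - 1)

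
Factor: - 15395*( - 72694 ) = 2^1*5^1*19^1*1913^1*3079^1  =  1119124130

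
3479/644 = 5 + 37/92 = 5.40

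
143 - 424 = -281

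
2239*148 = 331372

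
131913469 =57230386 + 74683083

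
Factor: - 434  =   - 2^1 * 7^1*31^1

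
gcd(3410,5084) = 62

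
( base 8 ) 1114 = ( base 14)300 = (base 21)170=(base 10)588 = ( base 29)k8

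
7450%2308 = 526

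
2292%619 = 435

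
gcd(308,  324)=4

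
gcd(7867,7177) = 1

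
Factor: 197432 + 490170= 687602 = 2^1*343801^1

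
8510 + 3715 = 12225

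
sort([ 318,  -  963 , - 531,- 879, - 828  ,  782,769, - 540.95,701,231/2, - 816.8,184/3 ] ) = [-963 ,  -  879,-828, - 816.8, - 540.95, - 531,184/3, 231/2,318  ,  701,769,782]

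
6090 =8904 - 2814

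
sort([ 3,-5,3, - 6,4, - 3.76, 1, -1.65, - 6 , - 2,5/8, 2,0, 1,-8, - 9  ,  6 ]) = [ - 9, - 8,-6, - 6, - 5,-3.76, - 2, - 1.65, 0,5/8 , 1,1,2,  3,3,  4,6] 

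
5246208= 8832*594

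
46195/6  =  7699 + 1/6 = 7699.17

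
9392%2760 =1112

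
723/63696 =241/21232=0.01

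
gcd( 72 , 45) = 9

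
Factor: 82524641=313^1*263657^1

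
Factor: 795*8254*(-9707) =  - 63696654510  =  -2^1*3^1*5^1*17^1 * 53^1*571^1*4127^1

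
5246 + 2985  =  8231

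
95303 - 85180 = 10123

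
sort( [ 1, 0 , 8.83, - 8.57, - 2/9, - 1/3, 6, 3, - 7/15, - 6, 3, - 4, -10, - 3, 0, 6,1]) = [-10, - 8.57, - 6, - 4, - 3 , - 7/15, - 1/3,-2/9,0, 0,1,1, 3, 3, 6,  6 , 8.83]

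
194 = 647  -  453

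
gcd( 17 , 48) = 1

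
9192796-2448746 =6744050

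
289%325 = 289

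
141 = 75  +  66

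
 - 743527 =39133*( - 19 )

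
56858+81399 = 138257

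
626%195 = 41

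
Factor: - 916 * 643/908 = -227^( - 1 )*229^1 *643^1=- 147247/227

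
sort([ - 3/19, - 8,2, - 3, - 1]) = [ - 8, - 3, - 1, - 3/19,2]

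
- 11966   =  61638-73604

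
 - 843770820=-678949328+  -  164821492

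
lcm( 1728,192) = 1728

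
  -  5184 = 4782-9966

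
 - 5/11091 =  - 1 + 11086/11091 = - 0.00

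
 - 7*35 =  - 245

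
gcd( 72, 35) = 1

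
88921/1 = 88921 = 88921.00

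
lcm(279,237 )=22041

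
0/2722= 0= 0.00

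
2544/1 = 2544 = 2544.00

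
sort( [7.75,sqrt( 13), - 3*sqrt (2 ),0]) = [ - 3*sqrt( 2), 0, sqrt(13), 7.75]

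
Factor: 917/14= 131/2 = 2^( - 1)*131^1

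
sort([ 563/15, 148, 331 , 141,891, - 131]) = [ - 131,563/15, 141,148, 331, 891 ] 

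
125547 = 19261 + 106286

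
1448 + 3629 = 5077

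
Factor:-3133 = -13^1*241^1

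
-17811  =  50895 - 68706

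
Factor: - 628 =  -2^2*157^1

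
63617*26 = 1654042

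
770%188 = 18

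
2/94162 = 1/47081 = 0.00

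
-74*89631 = - 6632694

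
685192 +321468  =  1006660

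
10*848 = 8480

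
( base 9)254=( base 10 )211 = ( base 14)111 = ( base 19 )B2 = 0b11010011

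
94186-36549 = 57637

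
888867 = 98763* 9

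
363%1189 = 363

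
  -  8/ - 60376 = 1/7547 = 0.00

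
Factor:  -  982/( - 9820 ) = 2^( - 1)*5^( - 1 ) = 1/10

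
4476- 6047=-1571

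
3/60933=1/20311 = 0.00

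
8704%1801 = 1500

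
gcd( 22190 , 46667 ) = 1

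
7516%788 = 424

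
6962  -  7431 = - 469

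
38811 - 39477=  - 666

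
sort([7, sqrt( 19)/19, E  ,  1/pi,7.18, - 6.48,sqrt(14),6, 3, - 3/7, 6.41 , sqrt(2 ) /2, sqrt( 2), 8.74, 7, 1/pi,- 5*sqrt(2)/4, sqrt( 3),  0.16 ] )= [ - 6.48,  -  5 * sqrt( 2) /4, - 3/7,0.16, sqrt(19 ) /19, 1/pi, 1/pi,sqrt(2) /2, sqrt( 2), sqrt(3 ), E, 3, sqrt( 14), 6, 6.41, 7, 7 , 7.18, 8.74 ] 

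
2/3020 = 1/1510= 0.00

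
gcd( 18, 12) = 6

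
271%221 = 50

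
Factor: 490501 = 11^1*17^1*43^1*61^1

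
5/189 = 5/189  =  0.03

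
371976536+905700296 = 1277676832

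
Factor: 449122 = 2^1 *19^1*53^1*223^1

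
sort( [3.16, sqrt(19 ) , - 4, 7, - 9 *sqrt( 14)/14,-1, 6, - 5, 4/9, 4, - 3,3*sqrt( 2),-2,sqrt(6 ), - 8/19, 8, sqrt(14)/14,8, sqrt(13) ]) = [ - 5, - 4, - 3, - 9*sqrt(14)/14, - 2, - 1, - 8/19,sqrt(14)/14 , 4/9,  sqrt(6), 3.16, sqrt( 13 ), 4 , 3*sqrt(2 ),sqrt(19 ), 6,7, 8,8]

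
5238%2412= 414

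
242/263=242/263 = 0.92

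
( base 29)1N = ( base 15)37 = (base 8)64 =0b110100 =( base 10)52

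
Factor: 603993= 3^1*13^1*17^1*911^1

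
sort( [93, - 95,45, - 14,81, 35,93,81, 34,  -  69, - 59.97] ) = [ - 95, - 69, - 59.97, - 14,34, 35, 45, 81,81 , 93  ,  93 ]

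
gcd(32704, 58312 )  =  8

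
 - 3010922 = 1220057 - 4230979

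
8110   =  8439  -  329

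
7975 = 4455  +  3520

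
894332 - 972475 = -78143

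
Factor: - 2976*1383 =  - 4115808 = -2^5 * 3^2*31^1 *461^1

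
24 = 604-580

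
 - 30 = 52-82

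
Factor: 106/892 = 53/446  =  2^(-1 ) * 53^1*223^( -1) 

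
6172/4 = 1543=1543.00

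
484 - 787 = -303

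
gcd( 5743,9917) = 1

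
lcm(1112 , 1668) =3336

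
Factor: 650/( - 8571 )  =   - 2^1*3^( - 1)*5^2*13^1*2857^(  -  1 ) 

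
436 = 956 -520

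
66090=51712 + 14378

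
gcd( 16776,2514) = 6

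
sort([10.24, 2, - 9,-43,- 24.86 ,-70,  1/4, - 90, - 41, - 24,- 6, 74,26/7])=[ - 90, - 70,  -  43, -41,-24.86,  -  24, - 9, - 6, 1/4,2, 26/7,10.24, 74]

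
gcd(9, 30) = 3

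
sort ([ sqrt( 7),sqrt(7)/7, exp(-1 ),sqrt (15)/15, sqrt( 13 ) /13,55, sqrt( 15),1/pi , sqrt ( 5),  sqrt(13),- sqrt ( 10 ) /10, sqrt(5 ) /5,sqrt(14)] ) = [ - sqrt (10)/10,sqrt (15 ) /15, sqrt(13)/13, 1/pi, exp( - 1),sqrt(7 ) /7, sqrt(5)/5,  sqrt( 5), sqrt ( 7), sqrt ( 13) , sqrt(14) , sqrt( 15 ), 55]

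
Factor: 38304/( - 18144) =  - 19/9 = - 3^(-2)*19^1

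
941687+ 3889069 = 4830756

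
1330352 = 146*9112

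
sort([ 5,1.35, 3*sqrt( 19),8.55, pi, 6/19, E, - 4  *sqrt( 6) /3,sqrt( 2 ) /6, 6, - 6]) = [ - 6 , - 4*sqrt( 6 )/3, sqrt( 2) /6 , 6/19, 1.35,E,pi, 5, 6,8.55, 3*sqrt( 19 )]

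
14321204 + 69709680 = 84030884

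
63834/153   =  21278/51 = 417.22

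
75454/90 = 37727/45 = 838.38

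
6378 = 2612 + 3766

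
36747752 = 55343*664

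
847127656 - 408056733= 439070923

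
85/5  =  17 = 17.00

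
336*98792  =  33194112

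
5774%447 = 410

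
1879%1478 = 401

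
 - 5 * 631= - 3155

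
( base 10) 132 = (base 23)5H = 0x84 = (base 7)246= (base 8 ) 204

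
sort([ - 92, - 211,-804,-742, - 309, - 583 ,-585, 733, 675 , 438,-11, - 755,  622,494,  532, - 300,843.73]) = [ - 804, - 755 ,-742 , - 585,-583, - 309 ,  -  300,-211,-92 , - 11,438,494, 532, 622,675,733,843.73 ] 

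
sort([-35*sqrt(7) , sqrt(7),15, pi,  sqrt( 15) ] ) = [ - 35*sqrt (7), sqrt (7),  pi, sqrt( 15),15]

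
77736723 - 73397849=4338874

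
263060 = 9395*28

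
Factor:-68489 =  - 68489^1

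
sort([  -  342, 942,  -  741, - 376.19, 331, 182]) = [  -  741, - 376.19, - 342,182,331 , 942]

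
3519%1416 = 687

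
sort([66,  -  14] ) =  [  -  14 , 66 ]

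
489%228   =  33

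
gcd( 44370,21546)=18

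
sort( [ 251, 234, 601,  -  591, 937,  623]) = [ - 591, 234, 251, 601 , 623, 937 ]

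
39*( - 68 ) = - 2652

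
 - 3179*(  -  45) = 143055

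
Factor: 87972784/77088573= 2^4 * 3^( - 2)*523^1*10513^1*8565397^ ( - 1)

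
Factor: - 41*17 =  - 697 = - 17^1 * 41^1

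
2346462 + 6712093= 9058555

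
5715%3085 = 2630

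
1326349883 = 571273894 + 755075989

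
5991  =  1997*3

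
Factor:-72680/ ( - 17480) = 79/19 = 19^( - 1 )*79^1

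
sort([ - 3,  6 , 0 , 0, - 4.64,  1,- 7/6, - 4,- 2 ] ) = [ - 4.64, - 4, - 3, - 2,-7/6, 0 , 0, 1, 6]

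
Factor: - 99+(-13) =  - 112 = -  2^4*7^1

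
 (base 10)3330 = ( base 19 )945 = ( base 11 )2558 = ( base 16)D02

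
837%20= 17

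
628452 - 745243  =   - 116791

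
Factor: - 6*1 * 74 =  - 444  =  - 2^2*3^1*37^1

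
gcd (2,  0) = 2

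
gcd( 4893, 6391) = 7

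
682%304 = 74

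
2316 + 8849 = 11165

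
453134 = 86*5269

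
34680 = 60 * 578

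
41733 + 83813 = 125546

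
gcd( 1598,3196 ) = 1598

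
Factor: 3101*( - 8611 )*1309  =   - 7^2*11^1*17^1*79^1*109^1*443^1 = - 34953848699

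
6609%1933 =810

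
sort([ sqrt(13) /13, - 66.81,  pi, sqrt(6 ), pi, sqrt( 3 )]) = [  -  66.81, sqrt(13)/13,sqrt(3), sqrt(6),pi, pi ] 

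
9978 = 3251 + 6727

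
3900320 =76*51320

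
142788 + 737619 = 880407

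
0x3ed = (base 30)13F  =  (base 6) 4353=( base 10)1005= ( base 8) 1755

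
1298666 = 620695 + 677971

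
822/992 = 411/496 = 0.83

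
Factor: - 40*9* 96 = -34560 = - 2^8*3^3*5^1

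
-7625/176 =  - 7625/176 = - 43.32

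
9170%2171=486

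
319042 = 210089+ 108953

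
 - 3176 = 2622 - 5798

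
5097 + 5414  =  10511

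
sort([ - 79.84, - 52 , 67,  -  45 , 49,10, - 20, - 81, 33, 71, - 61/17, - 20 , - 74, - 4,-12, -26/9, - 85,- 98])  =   [ - 98,  -  85,-81, - 79.84, - 74, -52, - 45, - 20, - 20, - 12, - 4, - 61/17, - 26/9,10,33, 49,67,71] 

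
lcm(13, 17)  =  221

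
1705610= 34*50165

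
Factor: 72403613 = 97^1*746429^1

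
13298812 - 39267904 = -25969092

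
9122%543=434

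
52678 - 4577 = 48101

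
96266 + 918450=1014716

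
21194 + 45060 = 66254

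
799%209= 172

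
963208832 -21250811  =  941958021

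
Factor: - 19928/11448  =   - 47/27  =  - 3^( - 3)*47^1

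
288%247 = 41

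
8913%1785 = 1773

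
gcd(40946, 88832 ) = 694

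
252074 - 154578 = 97496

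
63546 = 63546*1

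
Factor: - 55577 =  - 149^1 * 373^1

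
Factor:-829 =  - 829^1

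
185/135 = 1+10/27 = 1.37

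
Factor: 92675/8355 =3^( - 1 )*5^1 * 11^1*337^1* 557^( - 1)  =  18535/1671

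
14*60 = 840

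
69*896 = 61824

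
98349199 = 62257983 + 36091216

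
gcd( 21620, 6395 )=5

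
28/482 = 14/241  =  0.06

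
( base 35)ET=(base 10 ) 519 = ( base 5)4034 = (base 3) 201020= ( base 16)207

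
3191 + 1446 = 4637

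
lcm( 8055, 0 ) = 0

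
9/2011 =9/2011 = 0.00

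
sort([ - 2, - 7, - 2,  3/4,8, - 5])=[ - 7, - 5, - 2,  -  2,3/4,8]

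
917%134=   113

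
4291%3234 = 1057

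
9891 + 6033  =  15924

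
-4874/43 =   -  4874/43 = - 113.35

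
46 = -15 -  - 61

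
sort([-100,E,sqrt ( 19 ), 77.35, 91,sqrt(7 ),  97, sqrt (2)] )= [-100,  sqrt( 2 ), sqrt( 7 ),E,sqrt(19 ),  77.35,91, 97 ]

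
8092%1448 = 852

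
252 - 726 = -474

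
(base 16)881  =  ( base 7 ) 6230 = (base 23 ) 42F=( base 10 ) 2177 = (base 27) 2qh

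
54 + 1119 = 1173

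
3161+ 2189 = 5350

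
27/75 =9/25 =0.36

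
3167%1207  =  753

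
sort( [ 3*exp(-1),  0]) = [0,3 * exp(  -  1)]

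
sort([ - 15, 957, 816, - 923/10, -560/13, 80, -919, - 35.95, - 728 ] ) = [- 919, - 728, - 923/10, - 560/13 , - 35.95,-15,80 , 816, 957 ]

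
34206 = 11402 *3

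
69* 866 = 59754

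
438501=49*8949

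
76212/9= 8468 = 8468.00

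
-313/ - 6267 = 313/6267 = 0.05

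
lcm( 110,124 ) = 6820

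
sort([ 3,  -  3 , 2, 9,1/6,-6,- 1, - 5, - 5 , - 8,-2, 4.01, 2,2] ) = [ - 8,-6, - 5 ,  -  5,  -  3,-2, - 1,1/6, 2, 2, 2, 3, 4.01,9] 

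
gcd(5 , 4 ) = 1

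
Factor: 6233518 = 2^1*101^1 *30859^1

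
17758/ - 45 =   -  395 + 17/45 = -394.62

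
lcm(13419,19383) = 174447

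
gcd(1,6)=1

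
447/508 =447/508 = 0.88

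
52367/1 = 52367 = 52367.00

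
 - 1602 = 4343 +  - 5945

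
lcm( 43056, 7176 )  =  43056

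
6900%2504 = 1892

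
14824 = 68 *218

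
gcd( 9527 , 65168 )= 1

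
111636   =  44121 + 67515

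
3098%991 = 125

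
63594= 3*21198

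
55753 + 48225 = 103978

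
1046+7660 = 8706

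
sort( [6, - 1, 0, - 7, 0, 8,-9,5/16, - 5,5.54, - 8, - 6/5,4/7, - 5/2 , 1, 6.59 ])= [ - 9, - 8, - 7, - 5 , - 5/2 , - 6/5, - 1,0,0,5/16 , 4/7,1, 5.54,6,  6.59, 8]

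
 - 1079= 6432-7511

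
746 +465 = 1211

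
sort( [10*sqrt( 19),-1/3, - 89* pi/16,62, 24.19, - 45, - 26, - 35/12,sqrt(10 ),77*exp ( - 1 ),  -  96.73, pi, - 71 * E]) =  [ - 71*E, -96.73, - 45, - 26, - 89*pi/16, - 35/12, - 1/3,pi, sqrt(10 ),24.19, 77*exp ( - 1 ),  10*sqrt(19),62] 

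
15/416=15/416=0.04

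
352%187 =165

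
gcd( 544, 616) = 8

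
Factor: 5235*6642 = 34770870 = 2^1 * 3^5*5^1*41^1 * 349^1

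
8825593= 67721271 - 58895678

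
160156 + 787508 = 947664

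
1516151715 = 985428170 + 530723545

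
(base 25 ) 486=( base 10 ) 2706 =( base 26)402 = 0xa92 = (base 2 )101010010010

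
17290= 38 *455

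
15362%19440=15362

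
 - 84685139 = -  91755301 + 7070162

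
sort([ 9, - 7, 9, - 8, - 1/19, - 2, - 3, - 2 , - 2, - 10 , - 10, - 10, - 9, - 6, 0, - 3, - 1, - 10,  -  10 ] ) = [ - 10 ,- 10, - 10, -10, - 10, - 9, - 8, - 7,  -  6, - 3, - 3 ,  -  2, - 2,-2,  -  1, - 1/19 , 0, 9  ,  9 ] 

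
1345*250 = 336250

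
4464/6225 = 1488/2075 = 0.72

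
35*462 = 16170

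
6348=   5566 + 782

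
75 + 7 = 82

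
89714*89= 7984546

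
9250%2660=1270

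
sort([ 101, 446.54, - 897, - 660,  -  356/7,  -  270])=[ - 897, - 660,-270, - 356/7, 101,446.54 ] 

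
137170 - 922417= -785247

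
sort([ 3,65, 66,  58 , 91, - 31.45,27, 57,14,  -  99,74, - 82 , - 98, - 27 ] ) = [ - 99,  -  98, - 82, - 31.45, - 27 , 3,14,27,57, 58,65, 66,74,91 ]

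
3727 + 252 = 3979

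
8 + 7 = 15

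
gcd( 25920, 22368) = 96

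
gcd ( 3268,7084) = 4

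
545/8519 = 545/8519=0.06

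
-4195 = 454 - 4649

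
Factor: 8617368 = 2^3*3^1*17^1*21121^1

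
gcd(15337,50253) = 7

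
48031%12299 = 11134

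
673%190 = 103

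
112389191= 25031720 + 87357471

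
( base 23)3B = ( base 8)120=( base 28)2O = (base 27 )2q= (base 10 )80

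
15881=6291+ 9590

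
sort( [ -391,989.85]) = [-391, 989.85]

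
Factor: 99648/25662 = 16608/4277 = 2^5*3^1*7^ ( - 1 )*13^( - 1)*47^ ( - 1)*173^1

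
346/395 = 346/395 = 0.88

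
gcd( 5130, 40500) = 270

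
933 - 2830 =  - 1897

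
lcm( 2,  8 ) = 8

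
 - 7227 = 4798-12025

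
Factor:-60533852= - 2^2* 43^1*353^1*997^1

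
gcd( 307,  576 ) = 1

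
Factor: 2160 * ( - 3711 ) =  - 2^4*3^4*5^1*1237^1 = - 8015760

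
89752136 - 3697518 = 86054618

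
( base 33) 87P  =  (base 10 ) 8968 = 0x2308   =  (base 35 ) 7B8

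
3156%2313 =843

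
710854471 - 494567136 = 216287335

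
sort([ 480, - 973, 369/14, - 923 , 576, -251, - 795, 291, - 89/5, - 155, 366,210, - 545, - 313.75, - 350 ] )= [ - 973, - 923, - 795,-545 , - 350, - 313.75, - 251,-155, - 89/5,369/14,210,291,366, 480,  576 ]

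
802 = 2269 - 1467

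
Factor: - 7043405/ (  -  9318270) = 1408681/1863654=   2^( - 1 )*3^( - 1 )*13^ (  -  1)*23^1*73^1 * 839^1*23893^( - 1 )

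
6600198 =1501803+5098395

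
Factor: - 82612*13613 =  - 2^2*19^1*1087^1*13613^1 = - 1124597156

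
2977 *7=20839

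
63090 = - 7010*( - 9)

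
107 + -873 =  -766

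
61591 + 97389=158980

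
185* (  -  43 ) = - 7955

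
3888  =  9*432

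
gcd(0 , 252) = 252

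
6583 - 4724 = 1859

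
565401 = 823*687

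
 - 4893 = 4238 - 9131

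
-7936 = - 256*31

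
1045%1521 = 1045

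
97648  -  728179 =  - 630531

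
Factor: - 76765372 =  - 2^2*59^1*83^1*3919^1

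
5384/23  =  234 + 2/23 = 234.09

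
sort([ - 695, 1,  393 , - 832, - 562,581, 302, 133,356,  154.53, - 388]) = [ - 832 , - 695 , - 562, - 388, 1 , 133, 154.53 , 302, 356,393, 581]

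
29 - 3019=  - 2990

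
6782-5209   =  1573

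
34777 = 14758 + 20019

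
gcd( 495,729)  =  9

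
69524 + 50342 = 119866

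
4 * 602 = 2408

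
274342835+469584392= 743927227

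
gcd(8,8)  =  8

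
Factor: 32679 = 3^2*3631^1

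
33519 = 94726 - 61207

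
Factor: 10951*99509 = 1089723059 = 47^1*151^1*233^1*659^1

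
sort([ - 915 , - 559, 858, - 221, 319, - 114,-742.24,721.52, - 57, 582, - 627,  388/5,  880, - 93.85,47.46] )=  [ - 915, - 742.24, - 627, - 559, - 221,-114,- 93.85, - 57,47.46, 388/5, 319, 582, 721.52, 858, 880]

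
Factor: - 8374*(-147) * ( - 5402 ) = -6649743156 = - 2^2*3^1 * 7^2 * 37^1*53^1*73^1*79^1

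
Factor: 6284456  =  2^3*739^1* 1063^1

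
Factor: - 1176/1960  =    -  3^1*5^( - 1)  =  - 3/5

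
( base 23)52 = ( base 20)5h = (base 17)6F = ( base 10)117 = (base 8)165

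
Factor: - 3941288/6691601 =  - 2^3*7^ ( - 1)*13^1 * 103^(  -  1)*9281^( - 1)*37897^1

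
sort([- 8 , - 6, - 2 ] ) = [ - 8, - 6, - 2]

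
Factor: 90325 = 5^2*3613^1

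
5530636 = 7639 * 724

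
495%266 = 229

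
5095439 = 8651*589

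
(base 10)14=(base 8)16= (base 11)13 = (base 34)e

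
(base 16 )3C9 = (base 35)RO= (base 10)969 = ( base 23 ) 1j3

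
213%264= 213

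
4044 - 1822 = 2222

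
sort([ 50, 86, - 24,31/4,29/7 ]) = [ - 24,29/7 , 31/4,50,86 ]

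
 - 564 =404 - 968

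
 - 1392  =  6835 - 8227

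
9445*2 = 18890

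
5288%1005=263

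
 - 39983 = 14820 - 54803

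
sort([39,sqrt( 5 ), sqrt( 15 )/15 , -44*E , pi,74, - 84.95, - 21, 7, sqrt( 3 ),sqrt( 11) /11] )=[ -44*E,  -  84.95,-21, sqrt(15)/15,sqrt ( 11 )/11, sqrt( 3),sqrt( 5), pi, 7,39, 74 ]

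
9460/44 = 215= 215.00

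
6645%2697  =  1251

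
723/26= 27+21/26 = 27.81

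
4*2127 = 8508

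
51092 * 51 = 2605692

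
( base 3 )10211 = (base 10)103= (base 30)3d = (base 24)47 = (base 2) 1100111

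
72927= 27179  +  45748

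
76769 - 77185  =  - 416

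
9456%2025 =1356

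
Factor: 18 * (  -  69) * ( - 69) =2^1*3^4*23^2= 85698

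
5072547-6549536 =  - 1476989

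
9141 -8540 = 601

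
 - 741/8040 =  - 1 + 2433/2680 = -0.09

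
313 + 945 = 1258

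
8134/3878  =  581/277 = 2.10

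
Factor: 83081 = 251^1*331^1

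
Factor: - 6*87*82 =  - 42804 =- 2^2*3^2*29^1*41^1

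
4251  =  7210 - 2959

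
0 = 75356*0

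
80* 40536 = 3242880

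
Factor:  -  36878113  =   - 36878113^1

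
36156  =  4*9039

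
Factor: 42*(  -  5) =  -2^1*3^1*5^1*7^1=-210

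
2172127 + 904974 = 3077101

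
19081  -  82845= - 63764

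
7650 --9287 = 16937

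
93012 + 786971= 879983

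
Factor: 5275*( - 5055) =  -  3^1* 5^3*211^1*  337^1 = - 26665125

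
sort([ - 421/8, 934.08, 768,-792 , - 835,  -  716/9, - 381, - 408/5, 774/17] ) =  [ - 835, - 792, - 381,-408/5,- 716/9,-421/8,  774/17, 768, 934.08]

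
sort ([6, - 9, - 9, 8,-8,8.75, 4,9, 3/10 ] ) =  [ - 9, - 9,-8,  3/10 , 4, 6,8,8.75, 9 ]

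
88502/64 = 1382 + 27/32 = 1382.84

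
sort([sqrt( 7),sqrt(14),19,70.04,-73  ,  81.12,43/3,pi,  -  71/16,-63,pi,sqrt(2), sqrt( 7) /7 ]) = [ - 73, - 63 , - 71/16,sqrt(7) /7,sqrt( 2),sqrt( 7 ),pi, pi, sqrt(14 ), 43/3, 19,70.04  ,  81.12 ] 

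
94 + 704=798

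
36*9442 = 339912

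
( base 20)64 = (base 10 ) 124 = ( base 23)59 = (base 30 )44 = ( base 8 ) 174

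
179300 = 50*3586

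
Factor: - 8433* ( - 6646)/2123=56045718/2123 = 2^1*3^2 * 11^(  -  1)*193^(  -  1) * 937^1 * 3323^1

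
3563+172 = 3735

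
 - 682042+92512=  - 589530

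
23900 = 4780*5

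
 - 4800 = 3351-8151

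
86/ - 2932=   -1 + 1423/1466 = -  0.03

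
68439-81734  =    -  13295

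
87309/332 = 87309/332 = 262.98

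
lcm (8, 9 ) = 72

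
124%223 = 124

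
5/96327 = 5/96327 = 0.00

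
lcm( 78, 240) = 3120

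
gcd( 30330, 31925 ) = 5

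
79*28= 2212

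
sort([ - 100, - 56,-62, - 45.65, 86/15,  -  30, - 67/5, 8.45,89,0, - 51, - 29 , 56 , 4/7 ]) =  [ -100, - 62, - 56,  -  51, - 45.65, - 30, - 29, - 67/5 , 0,4/7, 86/15,8.45, 56, 89 ]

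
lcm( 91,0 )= 0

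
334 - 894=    - 560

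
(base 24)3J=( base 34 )2N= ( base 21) 47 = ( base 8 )133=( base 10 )91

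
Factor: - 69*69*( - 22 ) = 104742 = 2^1*3^2 *11^1*23^2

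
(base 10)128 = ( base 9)152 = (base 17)79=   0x80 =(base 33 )3t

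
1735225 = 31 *55975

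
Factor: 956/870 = 2^1*3^ ( - 1)*5^(-1)*29^ ( - 1 ) * 239^1 = 478/435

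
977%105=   32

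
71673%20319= 10716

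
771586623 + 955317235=1726903858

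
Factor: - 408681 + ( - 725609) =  - 1134290 = - 2^1 * 5^1 * 31^1*3659^1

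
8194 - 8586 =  - 392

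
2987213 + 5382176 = 8369389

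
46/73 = 46/73 = 0.63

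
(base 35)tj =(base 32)10a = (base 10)1034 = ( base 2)10000001010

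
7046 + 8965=16011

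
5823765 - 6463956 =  - 640191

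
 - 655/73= - 9+2/73 = -8.97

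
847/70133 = 121/10019 = 0.01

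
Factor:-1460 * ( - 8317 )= 12142820 = 2^2*5^1*73^1*8317^1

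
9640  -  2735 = 6905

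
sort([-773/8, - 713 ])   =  [ - 713,- 773/8 ]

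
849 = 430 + 419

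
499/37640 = 499/37640  =  0.01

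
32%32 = 0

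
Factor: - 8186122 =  - 2^1*7^1*584723^1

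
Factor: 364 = 2^2* 7^1 * 13^1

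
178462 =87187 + 91275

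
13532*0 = 0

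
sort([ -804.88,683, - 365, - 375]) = [ - 804.88, - 375, - 365,683]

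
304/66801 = 304/66801 = 0.00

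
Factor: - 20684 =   -  2^2*5171^1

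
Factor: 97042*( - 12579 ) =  - 2^1*3^1*7^1*11^2 * 401^1*599^1 =-1220691318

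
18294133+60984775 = 79278908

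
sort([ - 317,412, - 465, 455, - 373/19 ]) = [ - 465, - 317, - 373/19,  412, 455]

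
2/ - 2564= -1 + 1281/1282 = -0.00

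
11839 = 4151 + 7688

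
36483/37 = 36483/37 = 986.03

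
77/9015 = 77/9015  =  0.01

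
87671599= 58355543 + 29316056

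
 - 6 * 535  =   - 3210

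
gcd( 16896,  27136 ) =512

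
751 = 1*751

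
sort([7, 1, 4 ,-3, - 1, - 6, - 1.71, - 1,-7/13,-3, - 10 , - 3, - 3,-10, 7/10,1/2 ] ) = [ - 10, - 10, - 6,  -  3, - 3,-3, - 3 , - 1.71, - 1,  -  1,-7/13,1/2, 7/10, 1, 4, 7 ] 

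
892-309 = 583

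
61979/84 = 61979/84  =  737.85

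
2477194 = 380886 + 2096308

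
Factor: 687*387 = 3^3*43^1*229^1 = 265869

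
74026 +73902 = 147928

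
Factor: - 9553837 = -9553837^1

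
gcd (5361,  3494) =1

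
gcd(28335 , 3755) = 5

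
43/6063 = 1/141 = 0.01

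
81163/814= 81163/814 = 99.71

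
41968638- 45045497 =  - 3076859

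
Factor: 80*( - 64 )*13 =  - 66560 =- 2^10*5^1* 13^1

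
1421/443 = 1421/443 = 3.21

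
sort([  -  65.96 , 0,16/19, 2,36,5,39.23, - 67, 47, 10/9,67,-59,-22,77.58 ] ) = [ - 67,- 65.96, - 59  , - 22,  0 , 16/19 , 10/9,2,5,36, 39.23, 47, 67,77.58] 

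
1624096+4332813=5956909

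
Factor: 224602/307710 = 427/585= 3^( - 2)*5^(-1 )*7^1*13^(  -  1 )* 61^1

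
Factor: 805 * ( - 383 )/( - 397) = 308315/397 = 5^1 * 7^1 * 23^1*383^1*397^( - 1) 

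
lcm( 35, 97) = 3395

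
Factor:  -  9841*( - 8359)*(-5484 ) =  - 2^2 * 3^1*13^2*457^1  *  643^1*757^1 = -451118879796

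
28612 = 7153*4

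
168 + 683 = 851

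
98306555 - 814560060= - 716253505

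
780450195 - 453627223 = 326822972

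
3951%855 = 531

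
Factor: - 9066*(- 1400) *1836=23303246400 = 2^6*3^4*5^2*7^1*17^1*1511^1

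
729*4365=3182085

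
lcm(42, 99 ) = 1386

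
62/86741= 62/86741 = 0.00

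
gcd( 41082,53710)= 82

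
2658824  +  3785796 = 6444620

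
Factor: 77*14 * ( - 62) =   -  2^2*7^2 * 11^1* 31^1 = - 66836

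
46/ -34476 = -1  +  17215/17238 = -  0.00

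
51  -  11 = 40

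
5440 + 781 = 6221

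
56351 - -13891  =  70242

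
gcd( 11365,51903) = 1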